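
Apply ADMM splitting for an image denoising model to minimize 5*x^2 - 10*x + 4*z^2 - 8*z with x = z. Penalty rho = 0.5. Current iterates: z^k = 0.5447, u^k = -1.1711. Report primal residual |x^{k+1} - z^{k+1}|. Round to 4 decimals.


ADMM iteration with rho = 0.5, z^k = 0.5447, u^k = -1.1711
Step 1: x-update.
Minimize 5*x^2 - 10*x + (0.5/2)*(x - 0.5447 - 1.1711)^2
FOC: (2*5 + 0.5)*x = 10 + 0.5*(0.5447 + 1.1711)
x^{k+1} = 1.0341
Step 2: z-update.
Minimize 4*z^2 - 8*z + (0.5/2)*(1.0341 - z - 1.1711)^2
FOC: (2*4 + 0.5)*z = 8 + 0.5*(1.0341 - 1.1711)
z^{k+1} = 0.9331
Step 3: u-update.
u^{k+1} = -1.1711 + 1.0341 - 0.9331 = -1.0701
Step 4: Primal residual = |1.0341 - 0.9331| = 0.101


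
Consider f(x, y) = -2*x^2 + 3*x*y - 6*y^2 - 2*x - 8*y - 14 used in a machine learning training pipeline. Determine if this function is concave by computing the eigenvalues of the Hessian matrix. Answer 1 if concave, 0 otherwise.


The Hessian of f(x,y) = -2*x^2 + 3*x*y - 6*y^2 - 2*x - 8*y - 14 is:
H = [[-4, 3], [3, -12]]
Trace = -4 - 12 = -16
Determinant = -4*-12 - (3)^2 = 39
Discriminant = (-16)^2 - 4*39 = 100.0
Eigenvalues: lambda_1 = -13.0, lambda_2 = -3.0
The function is concave.

1


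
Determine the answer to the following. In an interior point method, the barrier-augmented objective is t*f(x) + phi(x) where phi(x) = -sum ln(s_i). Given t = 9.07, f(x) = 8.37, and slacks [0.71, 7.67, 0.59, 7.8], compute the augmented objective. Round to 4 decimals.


Step 1: Compute log-barrier.
ln values: [-0.3425, 2.0373, -0.5276, 2.0541]
phi = -(-0.3425 + 2.0373 - 0.5276 + 2.0541) = -3.2213
Step 2: Compute augmented objective.
t*f(x) = 9.07*8.37 = 75.9159
Total = 75.9159 - 3.2213 = 72.6946


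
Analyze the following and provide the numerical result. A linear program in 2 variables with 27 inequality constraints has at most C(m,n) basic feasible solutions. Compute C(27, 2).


Each vertex corresponds to some choice of n active constraints out of m, so the number of vertices is at most C(m, n) = m! / (n!(m-n)!).
m = 27, n = 2
Numerator: 27 * 26
Denominator: 2! = 2
C(27, 2) = 351


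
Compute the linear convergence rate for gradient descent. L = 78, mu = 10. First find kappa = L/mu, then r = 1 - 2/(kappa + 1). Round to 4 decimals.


Step 1: Compute the condition number.
kappa = L/mu = 78/10 = 7.8
Step 2: Compute the convergence rate.
r = 1 - 2/(kappa + 1) = 1 - 2*mu/(L + mu) = (L - mu)/(L + mu) = 68/88 = 0.7727


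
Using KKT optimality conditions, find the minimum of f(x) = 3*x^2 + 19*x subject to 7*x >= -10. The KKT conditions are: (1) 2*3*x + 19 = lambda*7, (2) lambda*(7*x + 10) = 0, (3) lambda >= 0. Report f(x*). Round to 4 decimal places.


Step 1: Try lambda = 0 (constraint inactive).
x_unc = -19/(2*3) = -3.1667
Check: 7*-3.1667 = -22.1669 < -10 -- violated!
Step 2: Constraint must be active: 7*x = -10
x* = -10/7 = -1.4286 (rounded; the exact value -10/7 is used below)
lambda = (2*3*(-10/7) + 19)/7 = 1.4898
Step 3: Compute optimal value.
f(x*) = 3*(-10/7)^2 + 19*(-10/7) = -21.0204


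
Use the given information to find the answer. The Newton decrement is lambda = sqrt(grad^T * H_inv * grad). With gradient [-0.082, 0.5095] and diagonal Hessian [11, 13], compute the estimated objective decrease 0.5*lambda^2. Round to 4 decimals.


Step 1: H is diagonal, so H^(-1) * g = [-0.0075, 0.0392].
Step 2: g^T H^(-1) g = sum_i g_i^2 / H_ii
  = (-0.082)^2/11 + (0.5095)^2/13
  = 0.0006 + 0.02 = 0.0206
Step 3: Objective decrease = 0.5 * g^T H^(-1) g = 0.0103


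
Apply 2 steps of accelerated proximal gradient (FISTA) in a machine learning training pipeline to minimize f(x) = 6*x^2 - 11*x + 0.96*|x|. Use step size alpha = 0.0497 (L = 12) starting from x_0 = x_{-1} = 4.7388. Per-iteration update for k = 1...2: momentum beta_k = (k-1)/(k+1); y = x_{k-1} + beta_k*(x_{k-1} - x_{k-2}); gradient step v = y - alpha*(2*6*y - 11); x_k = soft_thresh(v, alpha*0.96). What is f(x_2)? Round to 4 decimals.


FISTA on f(x) = 6*x^2 - 11*x + 0.96*|x|
L = 12, alpha = 0.0497
Iteration 1: beta = 0.0, y = 4.7388 + 0.0*(4.7388 - 4.7388) = 4.7388
  grad(y) = 45.8656, v = y - alpha*grad = 2.4593
  prox(v) = soft_thresh(2.4593, 0.0477) = 2.4116
Iteration 2: beta = 0.3333, y = 2.4116 + 0.3333*(2.4116 - 4.7388) = 1.6358
  grad(y) = 8.6299, v = y - alpha*grad = 1.2069
  prox(v) = soft_thresh(1.2069, 0.0477) = 1.1592
f(x_2) = 6*1.1592^2 - 11*1.1592 + 0.96*|1.1592| = -3.5759


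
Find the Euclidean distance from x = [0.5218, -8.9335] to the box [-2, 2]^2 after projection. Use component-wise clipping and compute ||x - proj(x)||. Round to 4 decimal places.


Project each component onto [-2, 2].
clip(0.5218) = 0.5218, clip(-8.9335) = -2.0
Projection = [0.5218, -2.0]
Squared diffs: [0.0, 48.0734]
Distance = sqrt(48.0734) = 6.9335


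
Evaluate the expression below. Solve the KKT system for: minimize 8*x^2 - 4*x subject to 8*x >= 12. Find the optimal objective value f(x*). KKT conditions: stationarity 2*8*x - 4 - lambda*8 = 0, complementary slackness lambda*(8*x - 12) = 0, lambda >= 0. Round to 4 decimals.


Step 1: Try lambda = 0 (constraint inactive).
x_unc = 4/(2*8) = 0.25
Check: 8*0.25 = 2.0 < 12 -- violated!
Step 2: Constraint must be active: 8*x = 12
x* = 12/8 = 1.5
lambda = (2*8*1.5 - 4)/8 = 2.5
Step 3: Compute optimal value.
f(x*) = 8*1.5^2 - 4*1.5 = 12.0


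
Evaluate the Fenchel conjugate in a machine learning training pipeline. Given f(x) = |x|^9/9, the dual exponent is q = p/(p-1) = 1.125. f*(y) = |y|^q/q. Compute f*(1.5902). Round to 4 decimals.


The conjugate exponent q satisfies 1/p + 1/q = 1.
p = 9, so q = 9/(9 - 1) = 1.125
|y|^q = 1.5902^1.125 = 1.6851
f*(1.5902) = 1.6851 / 1.125 = 1.4979


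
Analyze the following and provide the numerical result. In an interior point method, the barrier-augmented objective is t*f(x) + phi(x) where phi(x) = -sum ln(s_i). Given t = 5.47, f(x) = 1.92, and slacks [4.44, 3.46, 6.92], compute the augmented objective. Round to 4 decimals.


Step 1: Compute log-barrier.
ln values: [1.4907, 1.2413, 1.9344]
phi = -(1.4907 + 1.2413 + 1.9344) = -4.6663
Step 2: Compute augmented objective.
t*f(x) = 5.47*1.92 = 10.5024
Total = 10.5024 - 4.6663 = 5.8361


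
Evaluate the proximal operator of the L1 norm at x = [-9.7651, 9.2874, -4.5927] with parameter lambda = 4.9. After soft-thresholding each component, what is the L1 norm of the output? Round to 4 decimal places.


Soft-thresholding with lambda = 4.9:
prox(-9.7651) = sign(-9.7651)*max(|-9.7651| - 4.9, 0) = -4.8651
prox(9.2874) = sign(9.2874)*max(|9.2874| - 4.9, 0) = 4.3874
prox(-4.5927) = sign(-4.5927)*max(|-4.5927| - 4.9, 0) = 0.0
prox(x) = [-4.8651, 4.3874, 0.0]
||prox(x)||_1 = 4.8651 + 4.3874 + 0.0 = 9.2525


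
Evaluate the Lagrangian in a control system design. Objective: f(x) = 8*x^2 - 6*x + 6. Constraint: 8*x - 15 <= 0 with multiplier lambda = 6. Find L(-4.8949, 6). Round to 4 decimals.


Step 1: Evaluate f(x).
f(-4.8949) = 8*(-4.8949)^2 - 6*(-4.8949) + 6 = 227.0498
Step 2: Evaluate g(x).
g(-4.8949) = 8*-4.8949 - 15 = -54.1592
Step 3: Compute Lagrangian.
L = 227.0498 + 6*-54.1592 = -97.9054


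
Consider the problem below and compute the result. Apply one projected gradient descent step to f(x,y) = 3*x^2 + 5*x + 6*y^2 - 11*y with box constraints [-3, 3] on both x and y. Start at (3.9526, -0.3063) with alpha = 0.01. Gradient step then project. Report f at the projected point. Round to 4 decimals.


Step 1: Compute gradient at (3.9526, -0.3063).
grad_x = 2*3*3.9526 + 5 = 28.7156
grad_y = 2*6*-0.3063 - 11 = -14.6756
Step 2: Gradient step.
x_raw = 3.9526 - 0.01*28.7156 = 3.6654
y_raw = -0.3063 - 0.01*-14.6756 = -0.1595
Step 3: Project onto [-3, 3].
x_proj = clip(3.6654) = 3.0
y_proj = clip(-0.1595) = -0.1595
Step 4: Evaluate f.
f(3.0, -0.1595) = 43.9077


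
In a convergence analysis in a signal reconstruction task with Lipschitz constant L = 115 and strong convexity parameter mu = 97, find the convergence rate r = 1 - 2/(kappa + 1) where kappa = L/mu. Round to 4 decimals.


Step 1: Compute the condition number.
kappa = L/mu = 115/97 = 1.1856
Step 2: Compute the convergence rate.
r = 1 - 2/(kappa + 1) = 1 - 2*mu/(L + mu) = (L - mu)/(L + mu) = 18/212 = 0.0849


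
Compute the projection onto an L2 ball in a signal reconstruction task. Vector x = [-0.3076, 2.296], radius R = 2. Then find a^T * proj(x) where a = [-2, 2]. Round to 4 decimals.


Step 1: Compute ||x|| (intermediates to 6 decimals).
||x|| = sqrt((-0.3076)^2 + 2.296^2) = 2.316513
Step 2: Project.
Since ||x|| > R, scale = R/||x|| = 2/2.316513 = 0.863367, proj(x) = scale * x
proj(x) = [-0.265572, 1.982291]
Step 3: Dot product.
a^T * proj(x) = -2*(-0.265572) + 2*1.982291 = 4.4957


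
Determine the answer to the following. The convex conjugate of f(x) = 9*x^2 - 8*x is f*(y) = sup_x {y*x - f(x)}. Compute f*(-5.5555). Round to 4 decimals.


f*(y) = sup_x {y*x - a*x^2 - b*x} = sup_x {(y-b)*x - a*x^2}
FOC: (y - b) - 2a*x = 0 => x* = (y - b)/(2a)
x* = (-5.5555 + 8)/(2*9) = 0.1358
f*(-5.5555) = (y-b)^2/(4a) = (-5.5555 + 8)^2/(4*9)
= 5.9756/36 = 0.166


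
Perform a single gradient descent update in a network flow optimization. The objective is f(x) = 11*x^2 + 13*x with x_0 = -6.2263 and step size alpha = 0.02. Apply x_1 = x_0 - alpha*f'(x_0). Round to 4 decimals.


We compute the gradient at x_0 and apply the update.
f'(x) = 22*x + 13
f'(-6.2263) = 22*-6.2263 + 13 = -123.9786
x_1 = -6.2263 - 0.02*-123.9786 = -3.7467


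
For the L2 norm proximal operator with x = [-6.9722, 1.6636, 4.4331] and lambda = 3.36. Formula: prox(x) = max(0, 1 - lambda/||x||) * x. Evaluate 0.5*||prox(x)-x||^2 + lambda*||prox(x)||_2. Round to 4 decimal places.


Step 1: Compute ||x||.
||x|| = 8.428
Step 2: Compute scaling factor.
scale = max(0, 1 - 3.36/8.428) = 0.6013
Step 3: prox(x) = [-4.1926, 1.0004, 2.6658]
||prox(x)|| = 5.068
Step 4: Proximal objective.
0.5*||prox-x||^2 = 5.6448
lambda*||prox|| = 17.0285
Total = 22.6733


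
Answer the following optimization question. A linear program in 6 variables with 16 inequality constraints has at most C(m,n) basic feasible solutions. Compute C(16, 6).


Each vertex corresponds to some choice of n active constraints out of m, so the number of vertices is at most C(m, n) = m! / (n!(m-n)!).
m = 16, n = 6
Numerator: 16 * 15 * 14 * 13 * 12 * 11
Denominator: 6! = 720
C(16, 6) = 8008


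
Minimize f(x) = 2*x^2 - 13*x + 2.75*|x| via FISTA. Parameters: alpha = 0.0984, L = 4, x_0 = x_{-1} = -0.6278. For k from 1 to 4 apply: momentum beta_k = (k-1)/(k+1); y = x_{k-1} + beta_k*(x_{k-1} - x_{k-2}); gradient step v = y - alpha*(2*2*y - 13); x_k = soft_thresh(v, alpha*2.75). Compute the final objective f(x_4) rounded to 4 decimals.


FISTA on f(x) = 2*x^2 - 13*x + 2.75*|x|
L = 4, alpha = 0.0984
Iteration 1: beta = 0.0, y = -0.6278 + 0.0*(-0.6278 + 0.6278) = -0.6278
  grad(y) = -15.5112, v = y - alpha*grad = 0.8985
  prox(v) = soft_thresh(0.8985, 0.2706) = 0.6279
Iteration 2: beta = 0.3333, y = 0.6279 + 0.3333*(0.6279 + 0.6278) = 1.0465
  grad(y) = -8.8141, v = y - alpha*grad = 1.9138
  prox(v) = soft_thresh(1.9138, 0.2706) = 1.6432
Iteration 3: beta = 0.5, y = 1.6432 + 0.5*(1.6432 - 0.6279) = 2.1508
  grad(y) = -4.3967, v = y - alpha*grad = 2.5835
  prox(v) = soft_thresh(2.5835, 0.2706) = 2.3129
Iteration 4: beta = 0.6, y = 2.3129 + 0.6*(2.3129 - 1.6432) = 2.7147
  grad(y) = -2.1414, v = y - alpha*grad = 2.9254
  prox(v) = soft_thresh(2.9254, 0.2706) = 2.6548
f(x_4) = 2*2.6548^2 - 13*2.6548 + 2.75*|2.6548| = -13.1158


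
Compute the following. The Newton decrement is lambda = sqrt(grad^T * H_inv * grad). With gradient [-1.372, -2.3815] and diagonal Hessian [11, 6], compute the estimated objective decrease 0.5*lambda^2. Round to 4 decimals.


Step 1: H is diagonal, so H^(-1) * g = [-0.1247, -0.3969].
Step 2: g^T H^(-1) g = sum_i g_i^2 / H_ii
  = (-1.372)^2/11 + (-2.3815)^2/6
  = 0.1711 + 0.9453 = 1.1164
Step 3: Objective decrease = 0.5 * g^T H^(-1) g = 0.5582


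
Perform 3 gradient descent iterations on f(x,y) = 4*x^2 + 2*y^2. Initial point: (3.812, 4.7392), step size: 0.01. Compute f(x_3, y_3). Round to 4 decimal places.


Gradient descent on f(x,y) = 4*x^2 + 2*y^2.
Starting point: (3.812, 4.7392), alpha = 0.01
Step 1: grad_x = 2*4*3.812 = 30.496, grad_y = 2*2*4.7392 = 18.9568
  x_1 = 3.812 - 0.01*30.496 = 3.507
  y_1 = 4.7392 - 0.01*18.9568 = 4.5496
Step 2: grad_x = 2*4*3.507 = 28.0563, grad_y = 2*2*4.5496 = 18.1985
  x_2 = 3.507 - 0.01*28.0563 = 3.2265
  y_2 = 4.5496 - 0.01*18.1985 = 4.3676
Step 3: grad_x = 2*4*3.2265 = 25.8118, grad_y = 2*2*4.3676 = 17.4706
  x_3 = 3.2265 - 0.01*25.8118 = 2.9684
  y_3 = 4.3676 - 0.01*17.4706 = 4.1929
f(2.9684, 4.1929) = 4*2.9684^2 + 2*4.1929^2 = 70.4061


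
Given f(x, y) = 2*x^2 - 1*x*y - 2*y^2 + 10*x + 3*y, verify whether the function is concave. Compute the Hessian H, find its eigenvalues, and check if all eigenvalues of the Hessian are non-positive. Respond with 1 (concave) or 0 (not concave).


The Hessian of f(x,y) = 2*x^2 - 1*x*y - 2*y^2 + 10*x + 3*y is:
H = [[4, -1], [-1, -4]]
Trace = 4 - 4 = 0
Determinant = 4*-4 - (-1)^2 = -17
Discriminant = (0)^2 - 4*-17 = 68.0
Eigenvalues: lambda_1 = -4.1231, lambda_2 = 4.1231
The function is not concave.

0


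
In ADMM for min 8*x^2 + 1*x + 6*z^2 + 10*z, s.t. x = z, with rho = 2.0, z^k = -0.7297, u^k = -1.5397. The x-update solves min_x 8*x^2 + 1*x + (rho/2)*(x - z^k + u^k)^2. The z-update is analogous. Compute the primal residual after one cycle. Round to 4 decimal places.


ADMM iteration with rho = 2.0, z^k = -0.7297, u^k = -1.5397
Step 1: x-update.
Minimize 8*x^2 + 1*x + (2.0/2)*(x + 0.7297 - 1.5397)^2
FOC: (2*8 + 2.0)*x = -1 + 2.0*(-0.7297 + 1.5397)
x^{k+1} = 0.0344
Step 2: z-update.
Minimize 6*z^2 + 10*z + (2.0/2)*(0.0344 - z - 1.5397)^2
FOC: (2*6 + 2.0)*z = -10 + 2.0*(0.0344 - 1.5397)
z^{k+1} = -0.9293
Step 3: u-update.
u^{k+1} = -1.5397 + 0.0344 + 0.9293 = -0.5759
Step 4: Primal residual = |0.0344 + 0.9293| = 0.9638


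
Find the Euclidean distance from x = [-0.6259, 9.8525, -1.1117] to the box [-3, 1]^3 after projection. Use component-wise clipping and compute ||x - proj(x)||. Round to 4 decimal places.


Project each component onto [-3, 1].
clip(-0.6259) = -0.6259, clip(9.8525) = 1.0, clip(-1.1117) = -1.1117
Projection = [-0.6259, 1.0, -1.1117]
Squared diffs: [0.0, 78.3668, 0.0]
Distance = sqrt(78.3668) = 8.8525


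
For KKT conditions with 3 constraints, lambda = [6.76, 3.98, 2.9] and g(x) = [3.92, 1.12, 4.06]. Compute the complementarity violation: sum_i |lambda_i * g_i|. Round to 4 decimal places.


KKT complementary slackness check:
lambda_1 * g_1 = 6.76 * 3.92 = 26.4992
lambda_2 * g_2 = 3.98 * 1.12 = 4.4576
lambda_3 * g_3 = 2.9 * 4.06 = 11.774
Total violation = 26.4992 + 4.4576 + 11.774 = 42.7308


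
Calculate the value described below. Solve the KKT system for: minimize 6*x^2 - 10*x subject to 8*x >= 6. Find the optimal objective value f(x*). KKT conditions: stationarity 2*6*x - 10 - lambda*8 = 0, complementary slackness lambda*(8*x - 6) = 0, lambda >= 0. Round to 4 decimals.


Step 1: Try lambda = 0 (constraint inactive).
Stationarity: 2*6*x - 10 = 0
x* = 10/(2*6) = 5/6 = 0.8333 (rounded; the exact value 5/6 is used below)
Check constraint: 8*0.8333 = 6.6664 >= 6 -- satisfied.
Step 2: Compute optimal value.
f(x*) = 6*(5/6)^2 - 10*(5/6) = -4.1667


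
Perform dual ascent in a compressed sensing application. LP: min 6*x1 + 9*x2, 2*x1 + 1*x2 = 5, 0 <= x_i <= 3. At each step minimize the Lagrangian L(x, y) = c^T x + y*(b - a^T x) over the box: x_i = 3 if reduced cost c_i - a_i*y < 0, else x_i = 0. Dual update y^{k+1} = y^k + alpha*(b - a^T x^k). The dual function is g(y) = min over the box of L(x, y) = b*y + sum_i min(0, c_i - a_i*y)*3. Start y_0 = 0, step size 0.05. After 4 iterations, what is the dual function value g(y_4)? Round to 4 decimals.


Dual ascent for LP: min 6*x1 + 9*x2, 2*x1 + 1*x2 = 5, 0 <= x_i <= 3
Step 1: y^k = 0.0, reduced costs: (6.0, 9.0)
  x^k = (0.0, 0.0), subgradient = b - a^T x = 5.0
  y^{k+1} = 0.0 + 0.05*5.0 = 0.25
Step 2: y^k = 0.25, reduced costs: (5.5, 8.75)
  x^k = (0.0, 0.0), subgradient = b - a^T x = 5.0
  y^{k+1} = 0.25 + 0.05*5.0 = 0.5
Step 3: y^k = 0.5, reduced costs: (5.0, 8.5)
  x^k = (0.0, 0.0), subgradient = b - a^T x = 5.0
  y^{k+1} = 0.5 + 0.05*5.0 = 0.75
Step 4: y^k = 0.75, reduced costs: (4.5, 8.25)
  x^k = (0.0, 0.0), subgradient = b - a^T x = 5.0
  y^{k+1} = 0.75 + 0.05*5.0 = 1.0
Dual objective at y_4 = 1.0: reduced costs (4.0, 8.0), box minimizer x = (0.0, 0.0)
g(y_4) = b*y + (c1 - a1*y)*x1 + (c2 - a2*y)*x2 = 5*1.0 + 4.0*0.0 + 8.0*0.0 = 5.0 + 0.0 + 0.0 = 5.0


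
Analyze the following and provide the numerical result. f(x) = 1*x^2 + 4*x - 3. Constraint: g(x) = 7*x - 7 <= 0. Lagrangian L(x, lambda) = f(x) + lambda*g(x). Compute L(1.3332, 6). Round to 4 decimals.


Step 1: Evaluate f(x).
f(1.3332) = 1*1.3332^2 + 4*1.3332 - 3 = 4.1102
Step 2: Evaluate g(x).
g(1.3332) = 7*1.3332 - 7 = 2.3324
Step 3: Compute Lagrangian.
L = 4.1102 + 6*2.3324 = 18.1046


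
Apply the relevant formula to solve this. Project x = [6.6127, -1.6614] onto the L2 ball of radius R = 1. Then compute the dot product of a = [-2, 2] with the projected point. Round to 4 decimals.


Step 1: Compute ||x|| (intermediates to 6 decimals).
||x|| = sqrt(6.6127^2 + (-1.6614)^2) = 6.818215
Step 2: Project.
Since ||x|| > R, scale = R/||x|| = 1/6.818215 = 0.146666, proj(x) = scale * x
proj(x) = [0.969858, -0.243671]
Step 3: Dot product.
a^T * proj(x) = -2*0.969858 + 2*(-0.243671) = -2.4271


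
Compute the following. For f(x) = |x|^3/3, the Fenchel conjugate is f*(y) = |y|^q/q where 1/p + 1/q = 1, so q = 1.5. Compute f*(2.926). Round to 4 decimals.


The conjugate exponent q satisfies 1/p + 1/q = 1.
p = 3, so q = 3/(3 - 1) = 1.5
|y|^q = 2.926^1.5 = 5.0051
f*(2.926) = 5.0051 / 1.5 = 3.3367


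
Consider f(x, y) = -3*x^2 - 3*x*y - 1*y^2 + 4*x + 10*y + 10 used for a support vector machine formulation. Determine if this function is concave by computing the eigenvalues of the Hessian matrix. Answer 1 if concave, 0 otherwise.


The Hessian of f(x,y) = -3*x^2 - 3*x*y - 1*y^2 + 4*x + 10*y + 10 is:
H = [[-6, -3], [-3, -2]]
Trace = -6 - 2 = -8
Determinant = -6*-2 - (-3)^2 = 3
Discriminant = (-8)^2 - 4*3 = 52.0
Eigenvalues: lambda_1 = -7.6056, lambda_2 = -0.3944
The function is concave.

1


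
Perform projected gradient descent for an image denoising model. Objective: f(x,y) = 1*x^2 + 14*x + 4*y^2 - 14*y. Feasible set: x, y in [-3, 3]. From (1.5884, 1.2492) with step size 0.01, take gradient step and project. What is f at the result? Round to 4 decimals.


Step 1: Compute gradient at (1.5884, 1.2492).
grad_x = 2*1*1.5884 + 14 = 17.1768
grad_y = 2*4*1.2492 - 14 = -4.0064
Step 2: Gradient step.
x_raw = 1.5884 - 0.01*17.1768 = 1.4166
y_raw = 1.2492 - 0.01*-4.0064 = 1.2893
Step 3: Project onto [-3, 3].
x_proj = clip(1.4166) = 1.4166
y_proj = clip(1.2893) = 1.2893
Step 4: Evaluate f.
f(1.4166, 1.2893) = 10.4388


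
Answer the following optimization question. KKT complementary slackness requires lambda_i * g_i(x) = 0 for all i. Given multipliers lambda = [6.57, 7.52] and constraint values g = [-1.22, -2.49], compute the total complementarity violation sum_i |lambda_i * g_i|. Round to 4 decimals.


KKT complementary slackness check:
lambda_1 * g_1 = 6.57 * -1.22 = -8.0154
lambda_2 * g_2 = 7.52 * -2.49 = -18.7248
Total violation = 8.0154 + 18.7248 = 26.7402


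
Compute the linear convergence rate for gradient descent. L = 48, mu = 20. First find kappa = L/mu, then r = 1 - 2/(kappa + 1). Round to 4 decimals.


Step 1: Compute the condition number.
kappa = L/mu = 48/20 = 2.4
Step 2: Compute the convergence rate.
r = 1 - 2/(kappa + 1) = 1 - 2*mu/(L + mu) = (L - mu)/(L + mu) = 28/68 = 0.4118


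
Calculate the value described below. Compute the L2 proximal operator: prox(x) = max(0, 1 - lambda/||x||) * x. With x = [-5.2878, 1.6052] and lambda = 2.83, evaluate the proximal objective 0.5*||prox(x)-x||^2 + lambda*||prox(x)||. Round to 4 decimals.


Step 1: Compute ||x||.
||x|| = 5.5261
Step 2: Compute scaling factor.
scale = max(0, 1 - 2.83/5.5261) = 0.4879
Step 3: prox(x) = [-2.5798, 0.7831]
||prox(x)|| = 2.6961
Step 4: Proximal objective.
0.5*||prox-x||^2 = 4.0045
lambda*||prox|| = 7.63
Total = 11.6343


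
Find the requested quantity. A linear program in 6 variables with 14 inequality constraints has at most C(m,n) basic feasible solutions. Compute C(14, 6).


Each vertex corresponds to some choice of n active constraints out of m, so the number of vertices is at most C(m, n) = m! / (n!(m-n)!).
m = 14, n = 6
Numerator: 14 * 13 * 12 * 11 * 10 * 9
Denominator: 6! = 720
C(14, 6) = 3003


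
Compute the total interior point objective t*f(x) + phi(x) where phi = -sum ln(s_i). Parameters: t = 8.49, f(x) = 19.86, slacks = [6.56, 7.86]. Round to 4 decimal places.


Step 1: Compute log-barrier.
ln values: [1.881, 2.0618]
phi = -(1.881 + 2.0618) = -3.9428
Step 2: Compute augmented objective.
t*f(x) = 8.49*19.86 = 168.6114
Total = 168.6114 - 3.9428 = 164.6686


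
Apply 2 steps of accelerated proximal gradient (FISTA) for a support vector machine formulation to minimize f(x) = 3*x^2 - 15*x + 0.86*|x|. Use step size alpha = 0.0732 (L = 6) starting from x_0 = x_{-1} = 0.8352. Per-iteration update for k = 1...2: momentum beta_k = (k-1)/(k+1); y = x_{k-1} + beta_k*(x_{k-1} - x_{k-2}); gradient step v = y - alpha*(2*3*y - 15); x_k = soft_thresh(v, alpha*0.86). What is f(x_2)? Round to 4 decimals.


FISTA on f(x) = 3*x^2 - 15*x + 0.86*|x|
L = 6, alpha = 0.0732
Iteration 1: beta = 0.0, y = 0.8352 + 0.0*(0.8352 - 0.8352) = 0.8352
  grad(y) = -9.9888, v = y - alpha*grad = 1.5664
  prox(v) = soft_thresh(1.5664, 0.063) = 1.5034
Iteration 2: beta = 0.3333, y = 1.5034 + 0.3333*(1.5034 - 0.8352) = 1.7262
  grad(y) = -4.643, v = y - alpha*grad = 2.066
  prox(v) = soft_thresh(2.066, 0.063) = 2.0031
f(x_2) = 3*2.0031^2 - 15*2.0031 + 0.86*|2.0031| = -16.2866


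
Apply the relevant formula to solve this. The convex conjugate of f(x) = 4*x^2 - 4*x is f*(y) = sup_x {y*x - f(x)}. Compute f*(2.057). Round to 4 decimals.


f*(y) = sup_x {y*x - a*x^2 - b*x} = sup_x {(y-b)*x - a*x^2}
FOC: (y - b) - 2a*x = 0 => x* = (y - b)/(2a)
x* = (2.057 + 4)/(2*4) = 0.7571
f*(2.057) = (y-b)^2/(4a) = (2.057 + 4)^2/(4*4)
= 36.6872/16 = 2.293


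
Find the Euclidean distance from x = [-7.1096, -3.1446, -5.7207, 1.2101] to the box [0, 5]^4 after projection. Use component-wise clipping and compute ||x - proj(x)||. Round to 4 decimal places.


Project each component onto [0, 5].
clip(-7.1096) = 0.0, clip(-3.1446) = 0.0, clip(-5.7207) = 0.0, clip(1.2101) = 1.2101
Projection = [0.0, 0.0, 0.0, 1.2101]
Squared diffs: [50.5464, 9.8885, 32.7264, 0.0]
Distance = sqrt(93.1613) = 9.652


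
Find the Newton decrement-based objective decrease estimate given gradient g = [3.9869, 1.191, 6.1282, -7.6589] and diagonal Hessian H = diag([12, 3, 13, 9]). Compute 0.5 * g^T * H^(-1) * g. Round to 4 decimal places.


Step 1: H is diagonal, so H^(-1) * g = [0.3322, 0.397, 0.4714, -0.851].
Step 2: g^T H^(-1) g = sum_i g_i^2 / H_ii
  = (3.9869)^2/12 + (1.191)^2/3 + (6.1282)^2/13 + (-7.6589)^2/9
  = 1.3246 + 0.4728 + 2.8888 + 6.5176 = 11.2039
Step 3: Objective decrease = 0.5 * g^T H^(-1) g = 5.602


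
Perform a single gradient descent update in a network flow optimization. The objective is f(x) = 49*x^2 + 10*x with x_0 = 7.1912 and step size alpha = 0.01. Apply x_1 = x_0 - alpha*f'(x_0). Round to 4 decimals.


We compute the gradient at x_0 and apply the update.
f'(x) = 98*x + 10
f'(7.1912) = 98*7.1912 + 10 = 714.7376
x_1 = 7.1912 - 0.01*714.7376 = 0.0438


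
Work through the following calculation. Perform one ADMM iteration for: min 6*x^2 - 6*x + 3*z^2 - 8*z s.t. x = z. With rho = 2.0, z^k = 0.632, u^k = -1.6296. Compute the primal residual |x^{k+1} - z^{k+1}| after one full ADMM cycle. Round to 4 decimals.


ADMM iteration with rho = 2.0, z^k = 0.632, u^k = -1.6296
Step 1: x-update.
Minimize 6*x^2 - 6*x + (2.0/2)*(x - 0.632 - 1.6296)^2
FOC: (2*6 + 2.0)*x = 6 + 2.0*(0.632 + 1.6296)
x^{k+1} = 0.7517
Step 2: z-update.
Minimize 3*z^2 - 8*z + (2.0/2)*(0.7517 - z - 1.6296)^2
FOC: (2*3 + 2.0)*z = 8 + 2.0*(0.7517 - 1.6296)
z^{k+1} = 0.7805
Step 3: u-update.
u^{k+1} = -1.6296 + 0.7517 - 0.7805 = -1.6585
Step 4: Primal residual = |0.7517 - 0.7805| = 0.0289


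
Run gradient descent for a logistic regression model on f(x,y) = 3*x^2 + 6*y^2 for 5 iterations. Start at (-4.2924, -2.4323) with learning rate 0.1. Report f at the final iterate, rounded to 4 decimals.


Gradient descent on f(x,y) = 3*x^2 + 6*y^2.
Starting point: (-4.2924, -2.4323), alpha = 0.1
Step 1: grad_x = 2*3*-4.2924 = -25.7544, grad_y = 2*6*-2.4323 = -29.1876
  x_1 = -4.2924 - 0.1*-25.7544 = -1.717
  y_1 = -2.4323 - 0.1*-29.1876 = 0.4865
Step 2: grad_x = 2*3*-1.717 = -10.3018, grad_y = 2*6*0.4865 = 5.8375
  x_2 = -1.717 - 0.1*-10.3018 = -0.6868
  y_2 = 0.4865 - 0.1*5.8375 = -0.0973
Step 3: grad_x = 2*3*-0.6868 = -4.1207, grad_y = 2*6*-0.0973 = -1.1675
  x_3 = -0.6868 - 0.1*-4.1207 = -0.2747
  y_3 = -0.0973 - 0.1*-1.1675 = 0.0195
Step 4: grad_x = 2*3*-0.2747 = -1.6483, grad_y = 2*6*0.0195 = 0.2335
  x_4 = -0.2747 - 0.1*-1.6483 = -0.1099
  y_4 = 0.0195 - 0.1*0.2335 = -0.0039
Step 5: grad_x = 2*3*-0.1099 = -0.6593, grad_y = 2*6*-0.0039 = -0.0467
  x_5 = -0.1099 - 0.1*-0.6593 = -0.044
  y_5 = -0.0039 - 0.1*-0.0467 = 0.0008
f(-0.044, 0.0008) = 3*(-0.044)^2 + 6*0.0008^2 = 0.0058


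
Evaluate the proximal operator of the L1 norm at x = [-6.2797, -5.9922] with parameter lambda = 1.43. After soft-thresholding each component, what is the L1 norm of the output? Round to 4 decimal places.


Soft-thresholding with lambda = 1.43:
prox(-6.2797) = sign(-6.2797)*max(|-6.2797| - 1.43, 0) = -4.8497
prox(-5.9922) = sign(-5.9922)*max(|-5.9922| - 1.43, 0) = -4.5622
prox(x) = [-4.8497, -4.5622]
||prox(x)||_1 = 4.8497 + 4.5622 = 9.4119


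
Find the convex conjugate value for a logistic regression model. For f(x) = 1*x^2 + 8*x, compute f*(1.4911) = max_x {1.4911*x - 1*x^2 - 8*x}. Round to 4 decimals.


f*(y) = sup_x {y*x - a*x^2 - b*x} = sup_x {(y-b)*x - a*x^2}
FOC: (y - b) - 2a*x = 0 => x* = (y - b)/(2a)
x* = (1.4911 - 8)/(2*1) = -3.2545
f*(1.4911) = (y-b)^2/(4a) = (1.4911 - 8)^2/(4*1)
= 42.3658/4 = 10.5914


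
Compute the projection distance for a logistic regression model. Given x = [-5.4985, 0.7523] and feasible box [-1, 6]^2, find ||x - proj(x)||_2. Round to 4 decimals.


Project each component onto [-1, 6].
clip(-5.4985) = -1.0, clip(0.7523) = 0.7523
Projection = [-1.0, 0.7523]
Squared diffs: [20.2365, 0.0]
Distance = sqrt(20.2365) = 4.4985


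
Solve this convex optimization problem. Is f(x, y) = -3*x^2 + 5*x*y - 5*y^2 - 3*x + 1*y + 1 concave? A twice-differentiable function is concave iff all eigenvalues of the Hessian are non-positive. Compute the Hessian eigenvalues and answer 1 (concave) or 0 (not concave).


The Hessian of f(x,y) = -3*x^2 + 5*x*y - 5*y^2 - 3*x + 1*y + 1 is:
H = [[-6, 5], [5, -10]]
Trace = -6 - 10 = -16
Determinant = -6*-10 - (5)^2 = 35
Discriminant = (-16)^2 - 4*35 = 116.0
Eigenvalues: lambda_1 = -13.3852, lambda_2 = -2.6148
The function is concave.

1


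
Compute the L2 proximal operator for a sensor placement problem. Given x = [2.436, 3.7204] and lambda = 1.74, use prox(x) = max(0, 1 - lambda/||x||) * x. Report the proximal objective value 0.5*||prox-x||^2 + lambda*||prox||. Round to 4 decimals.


Step 1: Compute ||x||.
||x|| = 4.447
Step 2: Compute scaling factor.
scale = max(0, 1 - 1.74/4.447) = 0.6087
Step 3: prox(x) = [1.4828, 2.2647]
||prox(x)|| = 2.707
Step 4: Proximal objective.
0.5*||prox-x||^2 = 1.5138
lambda*||prox|| = 4.7102
Total = 6.2239


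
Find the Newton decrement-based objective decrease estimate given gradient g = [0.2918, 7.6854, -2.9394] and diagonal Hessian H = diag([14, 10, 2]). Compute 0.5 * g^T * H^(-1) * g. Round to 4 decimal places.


Step 1: H is diagonal, so H^(-1) * g = [0.0208, 0.7685, -1.4697].
Step 2: g^T H^(-1) g = sum_i g_i^2 / H_ii
  = (0.2918)^2/14 + (7.6854)^2/10 + (-2.9394)^2/2
  = 0.0061 + 5.9065 + 4.32 = 10.2327
Step 3: Objective decrease = 0.5 * g^T H^(-1) g = 5.1163


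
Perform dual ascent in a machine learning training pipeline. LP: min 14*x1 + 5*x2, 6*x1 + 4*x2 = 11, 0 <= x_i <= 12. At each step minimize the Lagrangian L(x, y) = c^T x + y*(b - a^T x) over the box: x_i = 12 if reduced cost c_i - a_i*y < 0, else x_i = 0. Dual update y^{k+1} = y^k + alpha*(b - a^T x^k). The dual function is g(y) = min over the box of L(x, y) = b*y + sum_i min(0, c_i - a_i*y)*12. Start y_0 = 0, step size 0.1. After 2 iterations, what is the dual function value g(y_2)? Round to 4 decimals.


Dual ascent for LP: min 14*x1 + 5*x2, 6*x1 + 4*x2 = 11, 0 <= x_i <= 12
Step 1: y^k = 0.0, reduced costs: (14.0, 5.0)
  x^k = (0.0, 0.0), subgradient = b - a^T x = 11.0
  y^{k+1} = 0.0 + 0.1*11.0 = 1.1
Step 2: y^k = 1.1, reduced costs: (7.4, 0.6)
  x^k = (0.0, 0.0), subgradient = b - a^T x = 11.0
  y^{k+1} = 1.1 + 0.1*11.0 = 2.2
Dual objective at y_2 = 2.2: reduced costs (0.8, -3.8), box minimizer x = (0.0, 12.0)
g(y_2) = b*y + (c1 - a1*y)*x1 + (c2 - a2*y)*x2 = 11*2.2 + 0.8*0.0 + (-3.8)*12.0 = 24.2 + 0.0 - 45.6 = -21.4


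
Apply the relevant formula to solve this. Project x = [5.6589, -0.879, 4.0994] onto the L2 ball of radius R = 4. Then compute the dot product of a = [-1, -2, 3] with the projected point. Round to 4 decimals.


Step 1: Compute ||x|| (intermediates to 6 decimals).
||x|| = sqrt(5.6589^2 + (-0.879)^2 + 4.0994^2) = 7.042789
Step 2: Project.
Since ||x|| > R, scale = R/||x|| = 4/7.042789 = 0.567957, proj(x) = scale * x
proj(x) = [3.214012, -0.499234, 2.328283]
Step 3: Dot product.
a^T * proj(x) = -1*3.214012 - 2*(-0.499234) + 3*2.328283 = 4.7693


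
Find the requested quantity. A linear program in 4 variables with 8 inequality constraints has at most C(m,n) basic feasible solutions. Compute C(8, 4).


Each vertex corresponds to some choice of n active constraints out of m, so the number of vertices is at most C(m, n) = m! / (n!(m-n)!).
m = 8, n = 4
Numerator: 8 * 7 * 6 * 5
Denominator: 4! = 24
C(8, 4) = 70


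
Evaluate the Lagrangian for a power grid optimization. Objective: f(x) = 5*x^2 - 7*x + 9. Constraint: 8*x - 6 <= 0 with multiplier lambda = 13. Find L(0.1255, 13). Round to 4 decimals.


Step 1: Evaluate f(x).
f(0.1255) = 5*0.1255^2 - 7*0.1255 + 9 = 8.2003
Step 2: Evaluate g(x).
g(0.1255) = 8*0.1255 - 6 = -4.996
Step 3: Compute Lagrangian.
L = 8.2003 + 13*-4.996 = -56.7477


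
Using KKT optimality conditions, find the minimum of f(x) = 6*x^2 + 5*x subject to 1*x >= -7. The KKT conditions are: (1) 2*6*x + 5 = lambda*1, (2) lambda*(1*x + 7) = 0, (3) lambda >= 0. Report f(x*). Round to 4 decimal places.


Step 1: Try lambda = 0 (constraint inactive).
Stationarity: 2*6*x + 5 = 0
x* = -5/(2*6) = -5/12 = -0.4167 (rounded; the exact value -5/12 is used below)
Check constraint: 1*-0.4167 = -0.4167 >= -7 -- satisfied.
Step 2: Compute optimal value.
f(x*) = 6*(-5/12)^2 + 5*(-5/12) = -1.0417


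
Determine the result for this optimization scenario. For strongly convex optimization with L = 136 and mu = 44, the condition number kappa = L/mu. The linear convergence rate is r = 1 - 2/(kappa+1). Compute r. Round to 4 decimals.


Step 1: Compute the condition number.
kappa = L/mu = 136/44 = 3.0909
Step 2: Compute the convergence rate.
r = 1 - 2/(kappa + 1) = 1 - 2*mu/(L + mu) = (L - mu)/(L + mu) = 92/180 = 0.5111


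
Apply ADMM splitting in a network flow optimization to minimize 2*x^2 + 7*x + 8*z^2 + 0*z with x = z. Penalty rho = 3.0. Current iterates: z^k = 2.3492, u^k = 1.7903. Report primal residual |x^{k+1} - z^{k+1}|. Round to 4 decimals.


ADMM iteration with rho = 3.0, z^k = 2.3492, u^k = 1.7903
Step 1: x-update.
Minimize 2*x^2 + 7*x + (3.0/2)*(x - 2.3492 + 1.7903)^2
FOC: (2*2 + 3.0)*x = -7 + 3.0*(2.3492 - 1.7903)
x^{k+1} = -0.7605
Step 2: z-update.
Minimize 8*z^2 + 0*z + (3.0/2)*(-0.7605 - z + 1.7903)^2
FOC: (2*8 + 3.0)*z = 0 + 3.0*(-0.7605 + 1.7903)
z^{k+1} = 0.1626
Step 3: u-update.
u^{k+1} = 1.7903 - 0.7605 - 0.1626 = 0.8672
Step 4: Primal residual = |-0.7605 - 0.1626| = 0.9231


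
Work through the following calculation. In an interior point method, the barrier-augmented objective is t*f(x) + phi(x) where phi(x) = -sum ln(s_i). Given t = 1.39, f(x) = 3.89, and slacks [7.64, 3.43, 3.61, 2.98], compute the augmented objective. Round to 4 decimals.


Step 1: Compute log-barrier.
ln values: [2.0334, 1.2326, 1.2837, 1.0919]
phi = -(2.0334 + 1.2326 + 1.2837 + 1.0919) = -5.6416
Step 2: Compute augmented objective.
t*f(x) = 1.39*3.89 = 5.4071
Total = 5.4071 - 5.6416 = -0.2345


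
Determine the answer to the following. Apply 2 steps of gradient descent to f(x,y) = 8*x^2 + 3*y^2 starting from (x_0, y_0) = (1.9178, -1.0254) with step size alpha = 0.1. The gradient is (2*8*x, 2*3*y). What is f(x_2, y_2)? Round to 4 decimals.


Gradient descent on f(x,y) = 8*x^2 + 3*y^2.
Starting point: (1.9178, -1.0254), alpha = 0.1
Step 1: grad_x = 2*8*1.9178 = 30.6848, grad_y = 2*3*-1.0254 = -6.1524
  x_1 = 1.9178 - 0.1*30.6848 = -1.1507
  y_1 = -1.0254 - 0.1*-6.1524 = -0.4102
Step 2: grad_x = 2*8*-1.1507 = -18.4109, grad_y = 2*3*-0.4102 = -2.461
  x_2 = -1.1507 - 0.1*-18.4109 = 0.6904
  y_2 = -0.4102 - 0.1*-2.461 = -0.1641
f(0.6904, -0.1641) = 8*0.6904^2 + 3*(-0.1641)^2 = 3.8941


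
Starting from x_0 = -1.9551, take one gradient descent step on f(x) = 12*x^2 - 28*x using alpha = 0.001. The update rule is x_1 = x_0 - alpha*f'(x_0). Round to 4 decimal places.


We compute the gradient at x_0 and apply the update.
f'(x) = 24*x - 28
f'(-1.9551) = 24*-1.9551 - 28 = -74.9224
x_1 = -1.9551 - 0.001*-74.9224 = -1.8802


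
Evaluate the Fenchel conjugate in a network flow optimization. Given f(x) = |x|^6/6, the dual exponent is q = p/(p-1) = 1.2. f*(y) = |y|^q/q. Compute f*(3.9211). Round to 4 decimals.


The conjugate exponent q satisfies 1/p + 1/q = 1.
p = 6, so q = 6/(6 - 1) = 1.2
|y|^q = 3.9211^1.2 = 5.1533
f*(3.9211) = 5.1533 / 1.2 = 4.2945


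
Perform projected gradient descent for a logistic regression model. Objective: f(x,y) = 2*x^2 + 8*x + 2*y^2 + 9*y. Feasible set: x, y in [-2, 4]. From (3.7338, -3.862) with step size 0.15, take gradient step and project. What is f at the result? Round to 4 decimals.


Step 1: Compute gradient at (3.7338, -3.862).
grad_x = 2*2*3.7338 + 8 = 22.9352
grad_y = 2*2*-3.862 + 9 = -6.448
Step 2: Gradient step.
x_raw = 3.7338 - 0.15*22.9352 = 0.2935
y_raw = -3.862 - 0.15*-6.448 = -2.8948
Step 3: Project onto [-2, 4].
x_proj = clip(0.2935) = 0.2935
y_proj = clip(-2.8948) = -2.0
Step 4: Evaluate f.
f(0.2935, -2.0) = -7.4795


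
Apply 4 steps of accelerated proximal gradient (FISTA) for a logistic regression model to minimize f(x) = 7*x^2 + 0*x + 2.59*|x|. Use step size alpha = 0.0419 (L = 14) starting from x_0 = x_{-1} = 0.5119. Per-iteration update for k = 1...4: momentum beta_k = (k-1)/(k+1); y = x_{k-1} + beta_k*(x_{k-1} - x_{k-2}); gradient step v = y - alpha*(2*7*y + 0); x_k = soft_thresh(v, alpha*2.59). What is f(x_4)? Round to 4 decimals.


FISTA on f(x) = 7*x^2 + 0*x + 2.59*|x|
L = 14, alpha = 0.0419
Iteration 1: beta = 0.0, y = 0.5119 + 0.0*(0.5119 - 0.5119) = 0.5119
  grad(y) = 7.1666, v = y - alpha*grad = 0.2116
  prox(v) = soft_thresh(0.2116, 0.1085) = 0.1031
Iteration 2: beta = 0.3333, y = 0.1031 + 0.3333*(0.1031 - 0.5119) = -0.0332
  grad(y) = -0.4644, v = y - alpha*grad = -0.0137
  prox(v) = soft_thresh(-0.0137, 0.1085) = 0.0
Iteration 3: beta = 0.5, y = 0.0 + 0.5*(0.0 - 0.1031) = -0.0515
  grad(y) = -0.7217, v = y - alpha*grad = -0.0213
  prox(v) = soft_thresh(-0.0213, 0.1085) = 0.0
Iteration 4: beta = 0.6, y = 0.0 + 0.6*(0.0 - 0.0) = 0.0
  grad(y) = 0.0, v = y - alpha*grad = 0.0
  prox(v) = soft_thresh(0.0, 0.1085) = 0.0
f(x_4) = 7*0.0^2 + 0*0.0 + 2.59*|0.0| = 0.0


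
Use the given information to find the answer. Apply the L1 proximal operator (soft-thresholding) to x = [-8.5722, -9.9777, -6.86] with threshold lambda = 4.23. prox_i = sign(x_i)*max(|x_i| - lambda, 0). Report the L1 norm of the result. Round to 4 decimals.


Soft-thresholding with lambda = 4.23:
prox(-8.5722) = sign(-8.5722)*max(|-8.5722| - 4.23, 0) = -4.3422
prox(-9.9777) = sign(-9.9777)*max(|-9.9777| - 4.23, 0) = -5.7477
prox(-6.86) = sign(-6.86)*max(|-6.86| - 4.23, 0) = -2.63
prox(x) = [-4.3422, -5.7477, -2.63]
||prox(x)||_1 = 4.3422 + 5.7477 + 2.63 = 12.7199


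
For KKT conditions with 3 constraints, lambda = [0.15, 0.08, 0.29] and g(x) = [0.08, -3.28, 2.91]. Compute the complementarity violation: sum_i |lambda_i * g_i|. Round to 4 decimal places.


KKT complementary slackness check:
lambda_1 * g_1 = 0.15 * 0.08 = 0.012
lambda_2 * g_2 = 0.08 * -3.28 = -0.2624
lambda_3 * g_3 = 0.29 * 2.91 = 0.8439
Total violation = 0.012 + 0.2624 + 0.8439 = 1.1183


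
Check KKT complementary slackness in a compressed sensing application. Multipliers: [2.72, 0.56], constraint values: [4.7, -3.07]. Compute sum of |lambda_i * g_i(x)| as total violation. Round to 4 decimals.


KKT complementary slackness check:
lambda_1 * g_1 = 2.72 * 4.7 = 12.784
lambda_2 * g_2 = 0.56 * -3.07 = -1.7192
Total violation = 12.784 + 1.7192 = 14.5032


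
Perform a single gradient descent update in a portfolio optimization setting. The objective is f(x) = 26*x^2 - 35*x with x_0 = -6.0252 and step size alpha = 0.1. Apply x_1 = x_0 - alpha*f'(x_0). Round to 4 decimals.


We compute the gradient at x_0 and apply the update.
f'(x) = 52*x - 35
f'(-6.0252) = 52*-6.0252 - 35 = -348.3104
x_1 = -6.0252 - 0.1*-348.3104 = 28.8058


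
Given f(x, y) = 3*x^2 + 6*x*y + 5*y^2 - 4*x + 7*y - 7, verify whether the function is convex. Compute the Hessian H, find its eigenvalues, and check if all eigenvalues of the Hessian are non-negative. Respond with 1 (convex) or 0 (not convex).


The Hessian of f(x,y) = 3*x^2 + 6*x*y + 5*y^2 - 4*x + 7*y - 7 is:
H = [[6, 6], [6, 10]]
Trace = 6 + 10 = 16
Determinant = 6*10 - (6)^2 = 24
Discriminant = (16)^2 - 4*24 = 160.0
Eigenvalues: lambda_1 = 1.6754, lambda_2 = 14.3246
The function is convex.

1


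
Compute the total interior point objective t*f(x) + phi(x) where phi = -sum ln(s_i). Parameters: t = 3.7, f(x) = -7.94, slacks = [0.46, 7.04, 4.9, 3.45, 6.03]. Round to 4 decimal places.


Step 1: Compute log-barrier.
ln values: [-0.7765, 1.9516, 1.5892, 1.2384, 1.7967]
phi = -(-0.7765 + 1.9516 + 1.5892 + 1.2384 + 1.7967) = -5.7994
Step 2: Compute augmented objective.
t*f(x) = 3.7*-7.94 = -29.378
Total = -29.378 - 5.7994 = -35.1774


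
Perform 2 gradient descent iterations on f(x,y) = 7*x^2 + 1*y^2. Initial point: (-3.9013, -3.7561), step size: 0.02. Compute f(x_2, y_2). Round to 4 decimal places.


Gradient descent on f(x,y) = 7*x^2 + 1*y^2.
Starting point: (-3.9013, -3.7561), alpha = 0.02
Step 1: grad_x = 2*7*-3.9013 = -54.6182, grad_y = 2*1*-3.7561 = -7.5122
  x_1 = -3.9013 - 0.02*-54.6182 = -2.8089
  y_1 = -3.7561 - 0.02*-7.5122 = -3.6059
Step 2: grad_x = 2*7*-2.8089 = -39.3251, grad_y = 2*1*-3.6059 = -7.2117
  x_2 = -2.8089 - 0.02*-39.3251 = -2.0224
  y_2 = -3.6059 - 0.02*-7.2117 = -3.4616
f(-2.0224, -3.4616) = 7*(-2.0224)^2 + 1*(-3.4616)^2 = 40.6145


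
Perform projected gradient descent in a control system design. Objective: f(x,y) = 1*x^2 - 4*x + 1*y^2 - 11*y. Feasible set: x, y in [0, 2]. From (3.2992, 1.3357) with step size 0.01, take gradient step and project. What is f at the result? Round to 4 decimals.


Step 1: Compute gradient at (3.2992, 1.3357).
grad_x = 2*1*3.2992 - 4 = 2.5984
grad_y = 2*1*1.3357 - 11 = -8.3286
Step 2: Gradient step.
x_raw = 3.2992 - 0.01*2.5984 = 3.2732
y_raw = 1.3357 - 0.01*-8.3286 = 1.419
Step 3: Project onto [0, 2].
x_proj = clip(3.2732) = 2.0
y_proj = clip(1.419) = 1.419
Step 4: Evaluate f.
f(2.0, 1.419) = -17.5953


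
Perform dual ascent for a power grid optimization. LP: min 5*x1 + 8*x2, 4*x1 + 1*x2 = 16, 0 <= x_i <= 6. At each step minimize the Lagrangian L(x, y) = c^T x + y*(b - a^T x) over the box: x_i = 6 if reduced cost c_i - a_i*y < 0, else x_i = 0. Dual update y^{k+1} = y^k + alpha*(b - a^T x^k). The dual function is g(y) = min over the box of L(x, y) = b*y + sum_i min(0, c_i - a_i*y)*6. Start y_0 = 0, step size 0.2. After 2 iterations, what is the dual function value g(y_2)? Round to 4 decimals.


Dual ascent for LP: min 5*x1 + 8*x2, 4*x1 + 1*x2 = 16, 0 <= x_i <= 6
Step 1: y^k = 0.0, reduced costs: (5.0, 8.0)
  x^k = (0.0, 0.0), subgradient = b - a^T x = 16.0
  y^{k+1} = 0.0 + 0.2*16.0 = 3.2
Step 2: y^k = 3.2, reduced costs: (-7.8, 4.8)
  x^k = (6.0, 0.0), subgradient = b - a^T x = -8.0
  y^{k+1} = 3.2 + 0.2*-8.0 = 1.6
Dual objective at y_2 = 1.6: reduced costs (-1.4, 6.4), box minimizer x = (6.0, 0.0)
g(y_2) = b*y + (c1 - a1*y)*x1 + (c2 - a2*y)*x2 = 16*1.6 + (-1.4)*6.0 + 6.4*0.0 = 25.6 - 8.4 + 0.0 = 17.2
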